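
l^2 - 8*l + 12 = (l - 6)*(l - 2)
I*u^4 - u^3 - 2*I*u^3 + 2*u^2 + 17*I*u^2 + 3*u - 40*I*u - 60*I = (u - 3)*(u - 4*I)*(u + 5*I)*(I*u + I)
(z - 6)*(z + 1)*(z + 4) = z^3 - z^2 - 26*z - 24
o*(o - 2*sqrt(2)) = o^2 - 2*sqrt(2)*o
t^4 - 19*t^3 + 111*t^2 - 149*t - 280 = (t - 8)*(t - 7)*(t - 5)*(t + 1)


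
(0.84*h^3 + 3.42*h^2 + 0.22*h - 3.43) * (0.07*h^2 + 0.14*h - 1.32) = 0.0588*h^5 + 0.357*h^4 - 0.6146*h^3 - 4.7237*h^2 - 0.7706*h + 4.5276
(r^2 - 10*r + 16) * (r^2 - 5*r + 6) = r^4 - 15*r^3 + 72*r^2 - 140*r + 96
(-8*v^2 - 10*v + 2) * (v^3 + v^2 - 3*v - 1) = -8*v^5 - 18*v^4 + 16*v^3 + 40*v^2 + 4*v - 2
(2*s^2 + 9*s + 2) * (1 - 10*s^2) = -20*s^4 - 90*s^3 - 18*s^2 + 9*s + 2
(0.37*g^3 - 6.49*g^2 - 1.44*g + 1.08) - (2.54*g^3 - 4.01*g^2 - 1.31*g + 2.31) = -2.17*g^3 - 2.48*g^2 - 0.13*g - 1.23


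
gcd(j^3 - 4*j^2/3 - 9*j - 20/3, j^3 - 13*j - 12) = j^2 - 3*j - 4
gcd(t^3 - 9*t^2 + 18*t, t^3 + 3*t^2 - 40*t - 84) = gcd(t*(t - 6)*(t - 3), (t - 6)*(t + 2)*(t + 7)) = t - 6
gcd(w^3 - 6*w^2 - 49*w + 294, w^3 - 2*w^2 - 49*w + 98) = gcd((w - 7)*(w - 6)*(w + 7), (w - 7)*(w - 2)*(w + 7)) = w^2 - 49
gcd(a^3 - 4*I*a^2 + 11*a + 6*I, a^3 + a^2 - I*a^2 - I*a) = 1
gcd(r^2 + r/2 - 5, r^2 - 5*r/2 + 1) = r - 2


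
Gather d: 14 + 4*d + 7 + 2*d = 6*d + 21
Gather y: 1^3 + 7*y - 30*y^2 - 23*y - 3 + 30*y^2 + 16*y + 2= 0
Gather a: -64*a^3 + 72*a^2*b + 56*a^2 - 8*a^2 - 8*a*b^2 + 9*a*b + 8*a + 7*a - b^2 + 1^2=-64*a^3 + a^2*(72*b + 48) + a*(-8*b^2 + 9*b + 15) - b^2 + 1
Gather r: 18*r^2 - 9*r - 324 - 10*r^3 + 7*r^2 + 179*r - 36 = -10*r^3 + 25*r^2 + 170*r - 360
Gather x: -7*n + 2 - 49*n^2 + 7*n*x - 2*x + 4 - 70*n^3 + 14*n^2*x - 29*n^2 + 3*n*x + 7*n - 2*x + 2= -70*n^3 - 78*n^2 + x*(14*n^2 + 10*n - 4) + 8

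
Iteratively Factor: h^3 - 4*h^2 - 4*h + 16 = (h - 2)*(h^2 - 2*h - 8) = (h - 2)*(h + 2)*(h - 4)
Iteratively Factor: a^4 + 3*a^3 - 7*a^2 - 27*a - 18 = (a - 3)*(a^3 + 6*a^2 + 11*a + 6) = (a - 3)*(a + 1)*(a^2 + 5*a + 6) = (a - 3)*(a + 1)*(a + 3)*(a + 2)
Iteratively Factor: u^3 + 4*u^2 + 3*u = (u)*(u^2 + 4*u + 3) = u*(u + 1)*(u + 3)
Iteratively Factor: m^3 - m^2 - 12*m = (m)*(m^2 - m - 12) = m*(m + 3)*(m - 4)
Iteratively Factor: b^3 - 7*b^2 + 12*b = (b)*(b^2 - 7*b + 12) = b*(b - 3)*(b - 4)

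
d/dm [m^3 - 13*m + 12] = 3*m^2 - 13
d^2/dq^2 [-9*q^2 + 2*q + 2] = -18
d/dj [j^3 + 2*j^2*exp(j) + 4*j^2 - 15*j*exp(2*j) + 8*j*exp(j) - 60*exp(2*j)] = 2*j^2*exp(j) + 3*j^2 - 30*j*exp(2*j) + 12*j*exp(j) + 8*j - 135*exp(2*j) + 8*exp(j)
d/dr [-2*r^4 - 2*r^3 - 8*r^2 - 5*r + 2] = -8*r^3 - 6*r^2 - 16*r - 5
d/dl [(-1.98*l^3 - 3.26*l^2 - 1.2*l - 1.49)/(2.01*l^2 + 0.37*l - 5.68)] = (-3.9798*l^4 - 1.4652*l^3 + 34.945*l^2 + 43.0234*l + 7.3673)/(4.0401*l^4 + 1.4874*l^3 - 22.6967*l^2 - 4.2032*l + 32.2624)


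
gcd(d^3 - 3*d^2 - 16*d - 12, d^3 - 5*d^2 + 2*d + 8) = d + 1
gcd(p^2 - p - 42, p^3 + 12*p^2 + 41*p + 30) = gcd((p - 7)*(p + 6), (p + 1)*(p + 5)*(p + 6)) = p + 6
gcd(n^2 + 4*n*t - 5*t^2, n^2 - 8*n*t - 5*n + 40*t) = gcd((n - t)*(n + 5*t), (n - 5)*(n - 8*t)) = 1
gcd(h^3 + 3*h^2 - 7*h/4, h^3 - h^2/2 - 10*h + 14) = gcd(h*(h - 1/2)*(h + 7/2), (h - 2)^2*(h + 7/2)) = h + 7/2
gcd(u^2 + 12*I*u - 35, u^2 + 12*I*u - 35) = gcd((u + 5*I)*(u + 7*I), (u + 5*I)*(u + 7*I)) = u^2 + 12*I*u - 35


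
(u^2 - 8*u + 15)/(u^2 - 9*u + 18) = (u - 5)/(u - 6)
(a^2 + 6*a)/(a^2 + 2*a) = (a + 6)/(a + 2)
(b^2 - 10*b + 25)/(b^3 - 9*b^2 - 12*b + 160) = (b - 5)/(b^2 - 4*b - 32)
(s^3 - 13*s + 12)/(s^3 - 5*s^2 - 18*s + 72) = (s - 1)/(s - 6)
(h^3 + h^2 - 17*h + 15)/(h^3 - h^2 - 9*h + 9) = (h + 5)/(h + 3)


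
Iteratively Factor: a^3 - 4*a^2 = (a)*(a^2 - 4*a) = a^2*(a - 4)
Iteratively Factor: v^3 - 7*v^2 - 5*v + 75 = (v - 5)*(v^2 - 2*v - 15) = (v - 5)^2*(v + 3)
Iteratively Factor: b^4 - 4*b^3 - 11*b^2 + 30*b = (b)*(b^3 - 4*b^2 - 11*b + 30) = b*(b - 5)*(b^2 + b - 6) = b*(b - 5)*(b - 2)*(b + 3)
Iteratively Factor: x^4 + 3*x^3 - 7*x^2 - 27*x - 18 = (x + 2)*(x^3 + x^2 - 9*x - 9) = (x - 3)*(x + 2)*(x^2 + 4*x + 3) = (x - 3)*(x + 2)*(x + 3)*(x + 1)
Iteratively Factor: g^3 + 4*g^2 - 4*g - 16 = (g + 4)*(g^2 - 4) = (g - 2)*(g + 4)*(g + 2)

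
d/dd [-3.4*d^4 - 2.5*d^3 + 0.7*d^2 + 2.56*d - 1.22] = -13.6*d^3 - 7.5*d^2 + 1.4*d + 2.56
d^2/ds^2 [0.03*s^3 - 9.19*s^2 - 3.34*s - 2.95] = 0.18*s - 18.38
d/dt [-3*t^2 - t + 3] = -6*t - 1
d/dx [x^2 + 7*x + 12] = 2*x + 7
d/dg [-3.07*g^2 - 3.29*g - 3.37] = -6.14*g - 3.29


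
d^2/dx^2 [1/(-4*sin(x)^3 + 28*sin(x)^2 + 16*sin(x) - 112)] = (9*sin(x)^6 - 77*sin(x)^5 + 176*sin(x)^4 - 56*sin(x)^3 + 530*sin(x)^2 + 112*sin(x) - 424)/(4*(sin(x)^3 - 7*sin(x)^2 - 4*sin(x) + 28)^3)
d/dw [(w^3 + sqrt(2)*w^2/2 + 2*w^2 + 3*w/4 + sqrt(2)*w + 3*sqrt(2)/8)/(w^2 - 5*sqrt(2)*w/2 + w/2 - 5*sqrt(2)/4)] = (2*w^2 - 10*sqrt(2)*w - 9*sqrt(2) - 5)/(2*w^2 - 10*sqrt(2)*w + 25)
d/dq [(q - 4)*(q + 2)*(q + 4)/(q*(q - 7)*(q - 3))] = 2*(-6*q^4 + 37*q^3 - 11*q^2 - 320*q + 336)/(q^2*(q^4 - 20*q^3 + 142*q^2 - 420*q + 441))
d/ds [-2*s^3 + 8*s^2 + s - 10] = -6*s^2 + 16*s + 1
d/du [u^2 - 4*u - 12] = 2*u - 4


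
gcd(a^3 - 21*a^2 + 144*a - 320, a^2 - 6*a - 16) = a - 8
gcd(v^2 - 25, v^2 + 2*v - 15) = v + 5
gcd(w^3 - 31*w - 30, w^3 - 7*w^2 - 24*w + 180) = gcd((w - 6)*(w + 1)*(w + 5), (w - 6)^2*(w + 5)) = w^2 - w - 30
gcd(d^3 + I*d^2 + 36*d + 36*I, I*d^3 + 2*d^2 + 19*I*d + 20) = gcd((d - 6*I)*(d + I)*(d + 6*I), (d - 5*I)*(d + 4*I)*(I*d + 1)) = 1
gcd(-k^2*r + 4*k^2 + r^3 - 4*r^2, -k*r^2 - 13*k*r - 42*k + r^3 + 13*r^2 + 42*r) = -k + r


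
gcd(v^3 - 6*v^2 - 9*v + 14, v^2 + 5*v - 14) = 1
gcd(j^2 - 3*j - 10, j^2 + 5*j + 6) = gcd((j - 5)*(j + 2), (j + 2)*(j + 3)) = j + 2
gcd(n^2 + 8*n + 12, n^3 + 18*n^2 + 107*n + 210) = n + 6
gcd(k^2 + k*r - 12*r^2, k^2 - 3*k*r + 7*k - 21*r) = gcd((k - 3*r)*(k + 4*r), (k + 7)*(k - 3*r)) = -k + 3*r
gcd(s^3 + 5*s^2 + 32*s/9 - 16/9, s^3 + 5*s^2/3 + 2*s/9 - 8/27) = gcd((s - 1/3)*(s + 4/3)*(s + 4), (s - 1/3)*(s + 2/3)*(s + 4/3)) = s^2 + s - 4/9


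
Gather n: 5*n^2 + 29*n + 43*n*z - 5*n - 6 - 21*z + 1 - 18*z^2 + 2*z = 5*n^2 + n*(43*z + 24) - 18*z^2 - 19*z - 5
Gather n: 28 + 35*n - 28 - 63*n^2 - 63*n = -63*n^2 - 28*n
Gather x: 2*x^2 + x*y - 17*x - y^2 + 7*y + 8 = 2*x^2 + x*(y - 17) - y^2 + 7*y + 8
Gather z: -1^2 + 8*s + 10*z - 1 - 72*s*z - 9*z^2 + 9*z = 8*s - 9*z^2 + z*(19 - 72*s) - 2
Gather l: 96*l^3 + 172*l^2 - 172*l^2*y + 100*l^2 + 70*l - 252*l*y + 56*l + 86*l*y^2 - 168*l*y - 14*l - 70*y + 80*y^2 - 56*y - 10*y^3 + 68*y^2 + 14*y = 96*l^3 + l^2*(272 - 172*y) + l*(86*y^2 - 420*y + 112) - 10*y^3 + 148*y^2 - 112*y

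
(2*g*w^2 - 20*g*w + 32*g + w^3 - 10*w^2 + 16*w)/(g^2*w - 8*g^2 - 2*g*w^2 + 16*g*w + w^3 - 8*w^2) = (2*g*w - 4*g + w^2 - 2*w)/(g^2 - 2*g*w + w^2)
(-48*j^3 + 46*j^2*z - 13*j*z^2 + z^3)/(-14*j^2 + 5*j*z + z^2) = (24*j^2 - 11*j*z + z^2)/(7*j + z)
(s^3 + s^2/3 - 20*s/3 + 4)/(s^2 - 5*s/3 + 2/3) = (s^2 + s - 6)/(s - 1)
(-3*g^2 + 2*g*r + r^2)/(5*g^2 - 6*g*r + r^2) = (3*g + r)/(-5*g + r)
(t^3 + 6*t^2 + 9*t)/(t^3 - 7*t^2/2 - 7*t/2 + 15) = 2*t*(t^2 + 6*t + 9)/(2*t^3 - 7*t^2 - 7*t + 30)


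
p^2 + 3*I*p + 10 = (p - 2*I)*(p + 5*I)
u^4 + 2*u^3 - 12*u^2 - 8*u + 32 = (u - 2)^2*(u + 2)*(u + 4)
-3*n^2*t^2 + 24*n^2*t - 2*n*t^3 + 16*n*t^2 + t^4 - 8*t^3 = t*(-3*n + t)*(n + t)*(t - 8)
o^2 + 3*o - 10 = (o - 2)*(o + 5)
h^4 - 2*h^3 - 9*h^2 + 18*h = h*(h - 3)*(h - 2)*(h + 3)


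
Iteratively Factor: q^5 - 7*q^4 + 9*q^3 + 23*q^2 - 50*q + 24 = (q + 2)*(q^4 - 9*q^3 + 27*q^2 - 31*q + 12) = (q - 4)*(q + 2)*(q^3 - 5*q^2 + 7*q - 3) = (q - 4)*(q - 3)*(q + 2)*(q^2 - 2*q + 1) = (q - 4)*(q - 3)*(q - 1)*(q + 2)*(q - 1)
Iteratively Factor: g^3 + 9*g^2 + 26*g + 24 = (g + 3)*(g^2 + 6*g + 8) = (g + 2)*(g + 3)*(g + 4)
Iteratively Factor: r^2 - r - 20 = (r + 4)*(r - 5)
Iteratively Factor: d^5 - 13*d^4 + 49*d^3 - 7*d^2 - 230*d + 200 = (d - 5)*(d^4 - 8*d^3 + 9*d^2 + 38*d - 40) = (d - 5)*(d - 1)*(d^3 - 7*d^2 + 2*d + 40) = (d - 5)^2*(d - 1)*(d^2 - 2*d - 8) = (d - 5)^2*(d - 1)*(d + 2)*(d - 4)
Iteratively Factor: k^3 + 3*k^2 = (k)*(k^2 + 3*k) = k^2*(k + 3)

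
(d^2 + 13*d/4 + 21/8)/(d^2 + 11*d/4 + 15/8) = (4*d + 7)/(4*d + 5)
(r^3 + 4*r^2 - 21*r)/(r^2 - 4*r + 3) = r*(r + 7)/(r - 1)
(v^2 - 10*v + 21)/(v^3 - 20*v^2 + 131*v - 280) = (v - 3)/(v^2 - 13*v + 40)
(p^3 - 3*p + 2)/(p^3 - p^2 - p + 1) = (p + 2)/(p + 1)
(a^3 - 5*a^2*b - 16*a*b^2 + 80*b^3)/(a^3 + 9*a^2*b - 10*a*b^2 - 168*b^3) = (a^2 - a*b - 20*b^2)/(a^2 + 13*a*b + 42*b^2)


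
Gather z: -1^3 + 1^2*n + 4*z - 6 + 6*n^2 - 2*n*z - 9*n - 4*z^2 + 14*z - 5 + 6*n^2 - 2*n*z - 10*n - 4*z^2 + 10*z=12*n^2 - 18*n - 8*z^2 + z*(28 - 4*n) - 12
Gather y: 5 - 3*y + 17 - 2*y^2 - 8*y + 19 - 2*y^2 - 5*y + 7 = -4*y^2 - 16*y + 48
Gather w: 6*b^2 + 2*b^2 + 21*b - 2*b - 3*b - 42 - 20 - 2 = 8*b^2 + 16*b - 64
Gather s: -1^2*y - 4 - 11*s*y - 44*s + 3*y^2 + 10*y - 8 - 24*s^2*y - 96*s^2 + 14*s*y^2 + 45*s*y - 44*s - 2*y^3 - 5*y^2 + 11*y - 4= s^2*(-24*y - 96) + s*(14*y^2 + 34*y - 88) - 2*y^3 - 2*y^2 + 20*y - 16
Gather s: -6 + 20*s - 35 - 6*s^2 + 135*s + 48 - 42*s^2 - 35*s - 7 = -48*s^2 + 120*s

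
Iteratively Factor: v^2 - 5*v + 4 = (v - 4)*(v - 1)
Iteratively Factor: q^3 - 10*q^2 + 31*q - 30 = (q - 3)*(q^2 - 7*q + 10) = (q - 3)*(q - 2)*(q - 5)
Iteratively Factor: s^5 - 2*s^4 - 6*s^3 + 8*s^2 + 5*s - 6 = (s - 3)*(s^4 + s^3 - 3*s^2 - s + 2) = (s - 3)*(s - 1)*(s^3 + 2*s^2 - s - 2) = (s - 3)*(s - 1)*(s + 1)*(s^2 + s - 2) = (s - 3)*(s - 1)^2*(s + 1)*(s + 2)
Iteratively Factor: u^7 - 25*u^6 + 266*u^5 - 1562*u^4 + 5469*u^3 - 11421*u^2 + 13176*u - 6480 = (u - 4)*(u^6 - 21*u^5 + 182*u^4 - 834*u^3 + 2133*u^2 - 2889*u + 1620) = (u - 5)*(u - 4)*(u^5 - 16*u^4 + 102*u^3 - 324*u^2 + 513*u - 324) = (u - 5)*(u - 4)*(u - 3)*(u^4 - 13*u^3 + 63*u^2 - 135*u + 108) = (u - 5)*(u - 4)^2*(u - 3)*(u^3 - 9*u^2 + 27*u - 27) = (u - 5)*(u - 4)^2*(u - 3)^2*(u^2 - 6*u + 9) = (u - 5)*(u - 4)^2*(u - 3)^3*(u - 3)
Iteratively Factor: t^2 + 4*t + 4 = (t + 2)*(t + 2)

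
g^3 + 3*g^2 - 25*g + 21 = (g - 3)*(g - 1)*(g + 7)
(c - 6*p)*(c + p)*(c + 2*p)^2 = c^4 - c^3*p - 22*c^2*p^2 - 44*c*p^3 - 24*p^4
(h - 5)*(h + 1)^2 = h^3 - 3*h^2 - 9*h - 5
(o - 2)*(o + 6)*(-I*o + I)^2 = -o^4 - 2*o^3 + 19*o^2 - 28*o + 12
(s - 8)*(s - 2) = s^2 - 10*s + 16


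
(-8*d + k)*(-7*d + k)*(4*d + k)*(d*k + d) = 224*d^4*k + 224*d^4 - 4*d^3*k^2 - 4*d^3*k - 11*d^2*k^3 - 11*d^2*k^2 + d*k^4 + d*k^3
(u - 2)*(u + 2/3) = u^2 - 4*u/3 - 4/3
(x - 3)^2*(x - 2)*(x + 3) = x^4 - 5*x^3 - 3*x^2 + 45*x - 54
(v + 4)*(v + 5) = v^2 + 9*v + 20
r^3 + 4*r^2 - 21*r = r*(r - 3)*(r + 7)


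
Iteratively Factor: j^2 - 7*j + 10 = (j - 2)*(j - 5)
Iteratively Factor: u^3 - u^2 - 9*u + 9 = (u - 1)*(u^2 - 9) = (u - 1)*(u + 3)*(u - 3)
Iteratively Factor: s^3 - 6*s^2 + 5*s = (s - 1)*(s^2 - 5*s) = (s - 5)*(s - 1)*(s)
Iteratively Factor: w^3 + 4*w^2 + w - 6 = (w + 3)*(w^2 + w - 2) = (w - 1)*(w + 3)*(w + 2)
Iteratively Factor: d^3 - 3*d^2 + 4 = (d - 2)*(d^2 - d - 2) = (d - 2)^2*(d + 1)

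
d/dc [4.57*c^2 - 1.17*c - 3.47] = 9.14*c - 1.17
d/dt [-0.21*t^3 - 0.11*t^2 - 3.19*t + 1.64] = -0.63*t^2 - 0.22*t - 3.19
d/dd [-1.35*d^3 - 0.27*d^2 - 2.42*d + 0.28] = -4.05*d^2 - 0.54*d - 2.42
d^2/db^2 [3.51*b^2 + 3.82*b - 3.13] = 7.02000000000000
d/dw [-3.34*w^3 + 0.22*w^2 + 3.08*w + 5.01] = -10.02*w^2 + 0.44*w + 3.08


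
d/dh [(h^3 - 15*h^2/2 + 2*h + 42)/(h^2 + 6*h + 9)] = (h^3 + 9*h^2 - 47*h - 78)/(h^3 + 9*h^2 + 27*h + 27)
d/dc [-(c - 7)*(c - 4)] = 11 - 2*c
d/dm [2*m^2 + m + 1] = 4*m + 1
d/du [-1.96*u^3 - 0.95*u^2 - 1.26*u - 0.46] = -5.88*u^2 - 1.9*u - 1.26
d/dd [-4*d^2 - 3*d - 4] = -8*d - 3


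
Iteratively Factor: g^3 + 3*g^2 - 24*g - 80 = (g - 5)*(g^2 + 8*g + 16) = (g - 5)*(g + 4)*(g + 4)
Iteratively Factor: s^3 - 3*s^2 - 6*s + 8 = (s - 4)*(s^2 + s - 2) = (s - 4)*(s - 1)*(s + 2)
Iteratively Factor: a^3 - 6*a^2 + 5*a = (a - 5)*(a^2 - a) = a*(a - 5)*(a - 1)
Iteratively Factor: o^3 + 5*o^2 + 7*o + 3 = (o + 1)*(o^2 + 4*o + 3) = (o + 1)*(o + 3)*(o + 1)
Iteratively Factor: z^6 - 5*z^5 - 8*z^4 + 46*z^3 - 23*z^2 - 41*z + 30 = (z - 1)*(z^5 - 4*z^4 - 12*z^3 + 34*z^2 + 11*z - 30) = (z - 1)*(z + 3)*(z^4 - 7*z^3 + 9*z^2 + 7*z - 10) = (z - 1)*(z + 1)*(z + 3)*(z^3 - 8*z^2 + 17*z - 10) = (z - 2)*(z - 1)*(z + 1)*(z + 3)*(z^2 - 6*z + 5) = (z - 5)*(z - 2)*(z - 1)*(z + 1)*(z + 3)*(z - 1)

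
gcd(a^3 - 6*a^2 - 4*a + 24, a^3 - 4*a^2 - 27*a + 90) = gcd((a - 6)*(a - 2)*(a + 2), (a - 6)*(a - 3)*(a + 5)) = a - 6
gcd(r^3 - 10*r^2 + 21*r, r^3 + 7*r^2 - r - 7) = 1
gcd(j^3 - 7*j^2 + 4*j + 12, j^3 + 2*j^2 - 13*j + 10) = j - 2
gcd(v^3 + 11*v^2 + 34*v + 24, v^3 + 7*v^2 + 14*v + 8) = v^2 + 5*v + 4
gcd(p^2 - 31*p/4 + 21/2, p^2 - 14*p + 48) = p - 6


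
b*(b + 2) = b^2 + 2*b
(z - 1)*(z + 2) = z^2 + z - 2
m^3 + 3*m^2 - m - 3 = (m - 1)*(m + 1)*(m + 3)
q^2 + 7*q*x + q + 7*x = (q + 1)*(q + 7*x)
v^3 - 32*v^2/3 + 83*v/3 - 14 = (v - 7)*(v - 3)*(v - 2/3)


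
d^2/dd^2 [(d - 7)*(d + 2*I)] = 2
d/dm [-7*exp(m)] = -7*exp(m)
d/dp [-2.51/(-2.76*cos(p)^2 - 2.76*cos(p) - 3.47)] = (13.8552*cos(p) + 6.9276)*sin(p)/(2.76*cos(p)^2 + 2.76*cos(p) + 3.47)^2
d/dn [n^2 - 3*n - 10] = 2*n - 3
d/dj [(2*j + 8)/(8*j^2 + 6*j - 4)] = (4*j^2 + 3*j - (j + 4)*(8*j + 3) - 2)/(4*j^2 + 3*j - 2)^2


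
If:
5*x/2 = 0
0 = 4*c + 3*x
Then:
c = 0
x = 0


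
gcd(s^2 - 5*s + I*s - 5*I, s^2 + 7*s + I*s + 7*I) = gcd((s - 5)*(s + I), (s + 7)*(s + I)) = s + I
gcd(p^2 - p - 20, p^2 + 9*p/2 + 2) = p + 4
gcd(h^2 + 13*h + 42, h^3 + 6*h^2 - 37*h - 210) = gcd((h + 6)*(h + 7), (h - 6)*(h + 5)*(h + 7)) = h + 7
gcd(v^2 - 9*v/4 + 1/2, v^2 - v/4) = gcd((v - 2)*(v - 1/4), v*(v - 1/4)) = v - 1/4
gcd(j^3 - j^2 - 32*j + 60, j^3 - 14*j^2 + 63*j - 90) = j - 5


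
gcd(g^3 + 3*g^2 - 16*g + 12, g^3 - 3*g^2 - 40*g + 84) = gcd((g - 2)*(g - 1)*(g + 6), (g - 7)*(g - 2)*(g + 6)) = g^2 + 4*g - 12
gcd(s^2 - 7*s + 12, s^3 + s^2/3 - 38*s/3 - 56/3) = s - 4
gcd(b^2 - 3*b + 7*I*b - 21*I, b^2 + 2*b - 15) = b - 3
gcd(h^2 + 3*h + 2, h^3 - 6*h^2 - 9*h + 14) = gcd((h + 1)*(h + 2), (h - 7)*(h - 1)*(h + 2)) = h + 2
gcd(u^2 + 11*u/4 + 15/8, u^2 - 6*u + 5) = 1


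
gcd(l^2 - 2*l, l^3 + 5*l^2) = l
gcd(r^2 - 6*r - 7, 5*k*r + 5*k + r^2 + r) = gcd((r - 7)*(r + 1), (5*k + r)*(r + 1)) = r + 1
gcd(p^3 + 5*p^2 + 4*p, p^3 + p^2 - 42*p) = p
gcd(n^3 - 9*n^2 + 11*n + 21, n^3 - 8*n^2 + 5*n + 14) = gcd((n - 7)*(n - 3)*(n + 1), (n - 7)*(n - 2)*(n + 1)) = n^2 - 6*n - 7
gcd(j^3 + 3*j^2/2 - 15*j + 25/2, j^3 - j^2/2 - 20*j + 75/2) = j^2 + 5*j/2 - 25/2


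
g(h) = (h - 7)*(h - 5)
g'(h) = 2*h - 12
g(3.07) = 7.58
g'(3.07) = -5.86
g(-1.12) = 49.69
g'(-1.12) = -14.24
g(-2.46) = 70.57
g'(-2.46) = -16.92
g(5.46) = -0.71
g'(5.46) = -1.08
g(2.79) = 9.30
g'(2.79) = -6.42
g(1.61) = 18.27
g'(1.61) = -8.78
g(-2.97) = 79.46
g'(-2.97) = -17.94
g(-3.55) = 90.20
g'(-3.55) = -19.10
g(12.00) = 35.00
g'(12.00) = 12.00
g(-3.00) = 80.00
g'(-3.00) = -18.00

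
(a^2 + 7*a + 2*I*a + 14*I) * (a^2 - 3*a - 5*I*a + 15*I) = a^4 + 4*a^3 - 3*I*a^3 - 11*a^2 - 12*I*a^2 + 40*a + 63*I*a - 210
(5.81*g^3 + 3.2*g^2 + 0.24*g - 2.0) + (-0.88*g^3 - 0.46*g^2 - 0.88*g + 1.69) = 4.93*g^3 + 2.74*g^2 - 0.64*g - 0.31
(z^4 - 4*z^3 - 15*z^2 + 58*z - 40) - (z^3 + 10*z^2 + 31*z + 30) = z^4 - 5*z^3 - 25*z^2 + 27*z - 70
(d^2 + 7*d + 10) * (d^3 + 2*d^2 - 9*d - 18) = d^5 + 9*d^4 + 15*d^3 - 61*d^2 - 216*d - 180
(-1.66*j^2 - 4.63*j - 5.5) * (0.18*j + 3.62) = -0.2988*j^3 - 6.8426*j^2 - 17.7506*j - 19.91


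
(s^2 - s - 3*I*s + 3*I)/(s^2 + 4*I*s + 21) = (s - 1)/(s + 7*I)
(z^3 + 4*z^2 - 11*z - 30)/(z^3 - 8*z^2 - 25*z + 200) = (z^2 - z - 6)/(z^2 - 13*z + 40)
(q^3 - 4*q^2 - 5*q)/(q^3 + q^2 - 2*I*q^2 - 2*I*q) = (q - 5)/(q - 2*I)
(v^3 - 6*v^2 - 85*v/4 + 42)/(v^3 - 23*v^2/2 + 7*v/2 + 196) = (v - 3/2)/(v - 7)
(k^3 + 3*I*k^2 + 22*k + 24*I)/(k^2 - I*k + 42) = (k^2 - 3*I*k + 4)/(k - 7*I)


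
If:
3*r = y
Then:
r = y/3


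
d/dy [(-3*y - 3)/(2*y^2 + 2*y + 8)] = 3*(-y^2 - y + (y + 1)*(2*y + 1) - 4)/(2*(y^2 + y + 4)^2)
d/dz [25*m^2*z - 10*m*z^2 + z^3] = 25*m^2 - 20*m*z + 3*z^2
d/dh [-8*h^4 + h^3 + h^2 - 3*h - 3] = -32*h^3 + 3*h^2 + 2*h - 3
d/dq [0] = 0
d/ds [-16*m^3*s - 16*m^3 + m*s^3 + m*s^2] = m*(-16*m^2 + 3*s^2 + 2*s)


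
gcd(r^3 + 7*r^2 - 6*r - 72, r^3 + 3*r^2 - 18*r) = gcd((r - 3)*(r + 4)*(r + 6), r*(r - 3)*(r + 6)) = r^2 + 3*r - 18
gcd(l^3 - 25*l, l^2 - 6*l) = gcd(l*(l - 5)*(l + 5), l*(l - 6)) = l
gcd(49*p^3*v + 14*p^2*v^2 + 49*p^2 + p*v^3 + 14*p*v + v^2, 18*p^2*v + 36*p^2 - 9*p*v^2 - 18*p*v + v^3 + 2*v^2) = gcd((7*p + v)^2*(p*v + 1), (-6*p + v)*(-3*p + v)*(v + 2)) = 1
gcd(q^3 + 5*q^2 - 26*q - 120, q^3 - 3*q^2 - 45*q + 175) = q - 5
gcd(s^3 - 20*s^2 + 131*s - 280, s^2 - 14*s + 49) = s - 7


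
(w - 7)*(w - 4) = w^2 - 11*w + 28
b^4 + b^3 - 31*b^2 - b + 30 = (b - 5)*(b - 1)*(b + 1)*(b + 6)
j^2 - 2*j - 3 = (j - 3)*(j + 1)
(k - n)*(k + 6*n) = k^2 + 5*k*n - 6*n^2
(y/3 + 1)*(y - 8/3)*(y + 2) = y^3/3 + 7*y^2/9 - 22*y/9 - 16/3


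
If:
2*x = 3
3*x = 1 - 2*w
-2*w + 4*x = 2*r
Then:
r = 19/4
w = -7/4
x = 3/2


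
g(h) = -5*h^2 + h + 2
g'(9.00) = -89.00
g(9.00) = -394.00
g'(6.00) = -59.00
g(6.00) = -172.00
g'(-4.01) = 41.10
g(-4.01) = -82.41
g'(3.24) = -31.40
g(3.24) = -47.25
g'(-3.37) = 34.70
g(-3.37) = -58.15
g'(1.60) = -15.00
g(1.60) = -9.20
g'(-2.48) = 25.80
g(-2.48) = -31.23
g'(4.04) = -39.40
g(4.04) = -75.57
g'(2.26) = -21.60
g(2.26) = -21.28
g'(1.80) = -17.00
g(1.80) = -12.40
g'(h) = 1 - 10*h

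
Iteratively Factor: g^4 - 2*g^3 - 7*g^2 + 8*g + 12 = (g - 3)*(g^3 + g^2 - 4*g - 4) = (g - 3)*(g + 1)*(g^2 - 4) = (g - 3)*(g - 2)*(g + 1)*(g + 2)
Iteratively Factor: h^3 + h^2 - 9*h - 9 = (h + 3)*(h^2 - 2*h - 3) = (h + 1)*(h + 3)*(h - 3)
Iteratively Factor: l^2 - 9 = (l + 3)*(l - 3)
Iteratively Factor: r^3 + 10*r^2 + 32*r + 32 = (r + 4)*(r^2 + 6*r + 8) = (r + 2)*(r + 4)*(r + 4)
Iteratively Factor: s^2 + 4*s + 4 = (s + 2)*(s + 2)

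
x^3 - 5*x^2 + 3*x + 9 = (x - 3)^2*(x + 1)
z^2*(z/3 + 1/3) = z^3/3 + z^2/3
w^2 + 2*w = w*(w + 2)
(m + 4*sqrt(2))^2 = m^2 + 8*sqrt(2)*m + 32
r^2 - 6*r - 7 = (r - 7)*(r + 1)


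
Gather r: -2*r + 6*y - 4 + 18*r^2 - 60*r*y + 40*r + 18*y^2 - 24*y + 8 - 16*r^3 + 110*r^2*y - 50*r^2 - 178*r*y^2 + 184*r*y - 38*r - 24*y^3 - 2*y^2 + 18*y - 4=-16*r^3 + r^2*(110*y - 32) + r*(-178*y^2 + 124*y) - 24*y^3 + 16*y^2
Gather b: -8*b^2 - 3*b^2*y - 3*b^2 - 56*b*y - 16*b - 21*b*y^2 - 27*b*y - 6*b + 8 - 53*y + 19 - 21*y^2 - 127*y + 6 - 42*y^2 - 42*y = b^2*(-3*y - 11) + b*(-21*y^2 - 83*y - 22) - 63*y^2 - 222*y + 33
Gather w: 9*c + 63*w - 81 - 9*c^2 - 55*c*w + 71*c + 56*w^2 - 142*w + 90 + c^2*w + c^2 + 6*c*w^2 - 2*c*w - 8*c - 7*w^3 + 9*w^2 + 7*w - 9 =-8*c^2 + 72*c - 7*w^3 + w^2*(6*c + 65) + w*(c^2 - 57*c - 72)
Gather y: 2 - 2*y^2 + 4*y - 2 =-2*y^2 + 4*y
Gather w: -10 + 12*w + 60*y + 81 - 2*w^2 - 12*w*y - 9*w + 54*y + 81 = -2*w^2 + w*(3 - 12*y) + 114*y + 152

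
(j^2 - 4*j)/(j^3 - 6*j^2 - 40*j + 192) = j/(j^2 - 2*j - 48)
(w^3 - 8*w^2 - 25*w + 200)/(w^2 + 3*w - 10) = (w^2 - 13*w + 40)/(w - 2)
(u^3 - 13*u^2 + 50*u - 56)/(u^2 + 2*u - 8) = (u^2 - 11*u + 28)/(u + 4)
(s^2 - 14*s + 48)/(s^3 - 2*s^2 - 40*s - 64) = (s - 6)/(s^2 + 6*s + 8)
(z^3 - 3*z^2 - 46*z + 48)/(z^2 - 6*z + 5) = (z^2 - 2*z - 48)/(z - 5)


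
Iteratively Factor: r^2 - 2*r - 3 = (r + 1)*(r - 3)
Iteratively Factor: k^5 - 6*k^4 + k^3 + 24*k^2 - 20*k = (k - 5)*(k^4 - k^3 - 4*k^2 + 4*k) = (k - 5)*(k - 1)*(k^3 - 4*k) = k*(k - 5)*(k - 1)*(k^2 - 4) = k*(k - 5)*(k - 2)*(k - 1)*(k + 2)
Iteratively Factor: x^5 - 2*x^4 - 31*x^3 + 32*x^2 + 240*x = (x + 4)*(x^4 - 6*x^3 - 7*x^2 + 60*x) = (x - 5)*(x + 4)*(x^3 - x^2 - 12*x) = x*(x - 5)*(x + 4)*(x^2 - x - 12) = x*(x - 5)*(x - 4)*(x + 4)*(x + 3)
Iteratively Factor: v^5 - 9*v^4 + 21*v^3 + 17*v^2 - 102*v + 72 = (v - 3)*(v^4 - 6*v^3 + 3*v^2 + 26*v - 24) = (v - 3)*(v - 1)*(v^3 - 5*v^2 - 2*v + 24) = (v - 3)*(v - 1)*(v + 2)*(v^2 - 7*v + 12) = (v - 3)^2*(v - 1)*(v + 2)*(v - 4)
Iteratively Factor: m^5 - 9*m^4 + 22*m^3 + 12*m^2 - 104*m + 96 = (m + 2)*(m^4 - 11*m^3 + 44*m^2 - 76*m + 48) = (m - 2)*(m + 2)*(m^3 - 9*m^2 + 26*m - 24) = (m - 2)^2*(m + 2)*(m^2 - 7*m + 12) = (m - 4)*(m - 2)^2*(m + 2)*(m - 3)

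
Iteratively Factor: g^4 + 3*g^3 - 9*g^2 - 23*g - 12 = (g + 1)*(g^3 + 2*g^2 - 11*g - 12) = (g + 1)*(g + 4)*(g^2 - 2*g - 3) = (g + 1)^2*(g + 4)*(g - 3)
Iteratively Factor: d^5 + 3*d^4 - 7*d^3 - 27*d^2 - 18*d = (d)*(d^4 + 3*d^3 - 7*d^2 - 27*d - 18) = d*(d + 2)*(d^3 + d^2 - 9*d - 9) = d*(d + 1)*(d + 2)*(d^2 - 9) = d*(d - 3)*(d + 1)*(d + 2)*(d + 3)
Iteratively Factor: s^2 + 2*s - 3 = (s - 1)*(s + 3)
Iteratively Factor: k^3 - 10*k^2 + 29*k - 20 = (k - 1)*(k^2 - 9*k + 20) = (k - 4)*(k - 1)*(k - 5)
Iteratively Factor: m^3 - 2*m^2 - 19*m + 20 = (m + 4)*(m^2 - 6*m + 5) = (m - 1)*(m + 4)*(m - 5)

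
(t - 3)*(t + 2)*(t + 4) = t^3 + 3*t^2 - 10*t - 24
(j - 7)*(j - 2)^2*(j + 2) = j^4 - 9*j^3 + 10*j^2 + 36*j - 56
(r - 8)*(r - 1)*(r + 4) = r^3 - 5*r^2 - 28*r + 32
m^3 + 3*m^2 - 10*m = m*(m - 2)*(m + 5)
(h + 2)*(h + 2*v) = h^2 + 2*h*v + 2*h + 4*v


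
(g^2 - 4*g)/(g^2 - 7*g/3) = 3*(g - 4)/(3*g - 7)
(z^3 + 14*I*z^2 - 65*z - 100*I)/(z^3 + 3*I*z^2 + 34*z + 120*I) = (z + 5*I)/(z - 6*I)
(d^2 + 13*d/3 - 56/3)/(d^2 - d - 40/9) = 3*(d + 7)/(3*d + 5)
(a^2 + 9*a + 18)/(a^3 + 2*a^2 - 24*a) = (a + 3)/(a*(a - 4))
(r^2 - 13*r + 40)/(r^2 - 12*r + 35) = (r - 8)/(r - 7)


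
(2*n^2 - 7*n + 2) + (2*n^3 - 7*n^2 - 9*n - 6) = 2*n^3 - 5*n^2 - 16*n - 4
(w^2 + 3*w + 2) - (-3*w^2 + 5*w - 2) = 4*w^2 - 2*w + 4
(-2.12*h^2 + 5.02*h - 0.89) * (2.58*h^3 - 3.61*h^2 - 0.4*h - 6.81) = -5.4696*h^5 + 20.6048*h^4 - 19.5704*h^3 + 15.6421*h^2 - 33.8302*h + 6.0609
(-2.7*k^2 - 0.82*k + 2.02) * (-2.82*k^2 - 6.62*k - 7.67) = 7.614*k^4 + 20.1864*k^3 + 20.441*k^2 - 7.083*k - 15.4934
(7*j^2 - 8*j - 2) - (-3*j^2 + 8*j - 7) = 10*j^2 - 16*j + 5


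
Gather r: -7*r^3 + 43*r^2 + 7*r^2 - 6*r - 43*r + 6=-7*r^3 + 50*r^2 - 49*r + 6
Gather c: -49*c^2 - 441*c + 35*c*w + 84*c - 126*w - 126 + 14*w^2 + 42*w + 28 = -49*c^2 + c*(35*w - 357) + 14*w^2 - 84*w - 98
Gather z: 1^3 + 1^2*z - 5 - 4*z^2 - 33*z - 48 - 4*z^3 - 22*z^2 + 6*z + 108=-4*z^3 - 26*z^2 - 26*z + 56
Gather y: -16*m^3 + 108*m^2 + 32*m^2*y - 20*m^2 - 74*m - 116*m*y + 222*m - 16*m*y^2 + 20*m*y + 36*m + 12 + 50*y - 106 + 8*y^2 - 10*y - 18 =-16*m^3 + 88*m^2 + 184*m + y^2*(8 - 16*m) + y*(32*m^2 - 96*m + 40) - 112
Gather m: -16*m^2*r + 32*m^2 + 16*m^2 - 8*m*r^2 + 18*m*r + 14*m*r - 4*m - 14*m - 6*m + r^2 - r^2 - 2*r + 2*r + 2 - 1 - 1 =m^2*(48 - 16*r) + m*(-8*r^2 + 32*r - 24)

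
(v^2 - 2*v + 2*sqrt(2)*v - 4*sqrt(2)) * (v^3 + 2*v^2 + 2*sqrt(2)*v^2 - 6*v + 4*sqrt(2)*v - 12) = v^5 + 4*sqrt(2)*v^4 - 2*v^3 - 28*sqrt(2)*v^2 - 8*v + 48*sqrt(2)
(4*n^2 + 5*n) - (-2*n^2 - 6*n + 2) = 6*n^2 + 11*n - 2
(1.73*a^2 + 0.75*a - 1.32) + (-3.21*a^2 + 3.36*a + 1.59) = -1.48*a^2 + 4.11*a + 0.27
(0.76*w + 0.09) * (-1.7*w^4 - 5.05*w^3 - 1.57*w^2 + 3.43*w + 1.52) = -1.292*w^5 - 3.991*w^4 - 1.6477*w^3 + 2.4655*w^2 + 1.4639*w + 0.1368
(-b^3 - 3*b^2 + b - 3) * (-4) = 4*b^3 + 12*b^2 - 4*b + 12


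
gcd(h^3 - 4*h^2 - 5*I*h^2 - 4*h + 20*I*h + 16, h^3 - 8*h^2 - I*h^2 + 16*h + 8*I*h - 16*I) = h^2 + h*(-4 - I) + 4*I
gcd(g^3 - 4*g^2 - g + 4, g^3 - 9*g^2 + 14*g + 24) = g^2 - 3*g - 4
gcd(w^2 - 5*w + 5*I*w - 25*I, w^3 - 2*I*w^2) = 1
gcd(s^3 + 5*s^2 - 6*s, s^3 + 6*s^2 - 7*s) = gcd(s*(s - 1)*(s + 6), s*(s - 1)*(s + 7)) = s^2 - s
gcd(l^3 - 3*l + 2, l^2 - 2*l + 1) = l^2 - 2*l + 1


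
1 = 1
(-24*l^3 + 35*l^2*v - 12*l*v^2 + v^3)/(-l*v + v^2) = 24*l^2/v - 11*l + v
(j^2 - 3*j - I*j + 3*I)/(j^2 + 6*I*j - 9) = (j^2 - 3*j - I*j + 3*I)/(j^2 + 6*I*j - 9)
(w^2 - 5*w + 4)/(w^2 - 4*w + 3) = (w - 4)/(w - 3)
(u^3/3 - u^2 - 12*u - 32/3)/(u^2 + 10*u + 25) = (u^3 - 3*u^2 - 36*u - 32)/(3*(u^2 + 10*u + 25))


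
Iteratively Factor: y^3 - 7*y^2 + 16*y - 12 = (y - 3)*(y^2 - 4*y + 4) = (y - 3)*(y - 2)*(y - 2)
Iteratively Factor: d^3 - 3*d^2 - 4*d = (d)*(d^2 - 3*d - 4) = d*(d + 1)*(d - 4)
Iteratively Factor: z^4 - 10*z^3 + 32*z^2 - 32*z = (z)*(z^3 - 10*z^2 + 32*z - 32) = z*(z - 4)*(z^2 - 6*z + 8) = z*(z - 4)*(z - 2)*(z - 4)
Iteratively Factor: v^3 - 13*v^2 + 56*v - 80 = (v - 5)*(v^2 - 8*v + 16) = (v - 5)*(v - 4)*(v - 4)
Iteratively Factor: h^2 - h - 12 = (h + 3)*(h - 4)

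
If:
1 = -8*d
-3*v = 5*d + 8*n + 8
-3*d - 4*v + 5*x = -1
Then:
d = -1/8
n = -15*x/32 - 269/256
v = 5*x/4 + 11/32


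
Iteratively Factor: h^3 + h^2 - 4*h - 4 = (h + 1)*(h^2 - 4) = (h - 2)*(h + 1)*(h + 2)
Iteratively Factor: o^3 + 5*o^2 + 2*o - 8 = (o + 2)*(o^2 + 3*o - 4) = (o + 2)*(o + 4)*(o - 1)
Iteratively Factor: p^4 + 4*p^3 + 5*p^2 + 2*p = (p + 1)*(p^3 + 3*p^2 + 2*p) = (p + 1)^2*(p^2 + 2*p) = p*(p + 1)^2*(p + 2)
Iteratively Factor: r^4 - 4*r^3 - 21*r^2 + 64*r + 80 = (r - 4)*(r^3 - 21*r - 20) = (r - 4)*(r + 4)*(r^2 - 4*r - 5) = (r - 4)*(r + 1)*(r + 4)*(r - 5)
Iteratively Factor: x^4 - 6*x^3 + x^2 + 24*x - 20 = (x + 2)*(x^3 - 8*x^2 + 17*x - 10) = (x - 1)*(x + 2)*(x^2 - 7*x + 10) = (x - 2)*(x - 1)*(x + 2)*(x - 5)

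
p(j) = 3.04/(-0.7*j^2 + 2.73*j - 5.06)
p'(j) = 3.04*(1.4*j - 2.73)/(-0.7*j^2 + 2.73*j - 5.06)^2 = (4.256*j - 8.2992)/(0.7*j^2 - 2.73*j + 5.06)^2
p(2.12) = -1.26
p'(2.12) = 0.12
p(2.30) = -1.22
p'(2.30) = 0.24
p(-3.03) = -0.15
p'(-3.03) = -0.05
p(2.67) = -1.10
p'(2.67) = 0.40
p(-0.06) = -0.58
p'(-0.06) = -0.31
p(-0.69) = -0.42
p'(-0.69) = -0.21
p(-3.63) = -0.13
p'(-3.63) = -0.04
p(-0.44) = -0.48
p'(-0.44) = -0.25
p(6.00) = -0.22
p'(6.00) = 0.09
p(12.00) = -0.04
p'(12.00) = 0.01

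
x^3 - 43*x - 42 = (x - 7)*(x + 1)*(x + 6)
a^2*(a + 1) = a^3 + a^2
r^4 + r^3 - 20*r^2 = r^2*(r - 4)*(r + 5)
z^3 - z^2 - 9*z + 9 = (z - 3)*(z - 1)*(z + 3)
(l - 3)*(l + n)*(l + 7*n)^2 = l^4 + 15*l^3*n - 3*l^3 + 63*l^2*n^2 - 45*l^2*n + 49*l*n^3 - 189*l*n^2 - 147*n^3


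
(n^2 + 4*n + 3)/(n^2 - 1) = (n + 3)/(n - 1)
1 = 1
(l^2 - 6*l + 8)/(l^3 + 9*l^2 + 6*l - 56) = (l - 4)/(l^2 + 11*l + 28)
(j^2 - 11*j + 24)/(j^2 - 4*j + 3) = (j - 8)/(j - 1)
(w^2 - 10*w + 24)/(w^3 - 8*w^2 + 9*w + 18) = (w - 4)/(w^2 - 2*w - 3)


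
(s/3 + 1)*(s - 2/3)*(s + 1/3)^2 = s^4/3 + s^3 - s^2/9 - 29*s/81 - 2/27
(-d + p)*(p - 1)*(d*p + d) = -d^2*p^2 + d^2 + d*p^3 - d*p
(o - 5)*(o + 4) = o^2 - o - 20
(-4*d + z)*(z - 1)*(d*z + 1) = -4*d^2*z^2 + 4*d^2*z + d*z^3 - d*z^2 - 4*d*z + 4*d + z^2 - z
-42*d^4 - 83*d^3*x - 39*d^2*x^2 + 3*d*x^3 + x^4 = (-6*d + x)*(d + x)^2*(7*d + x)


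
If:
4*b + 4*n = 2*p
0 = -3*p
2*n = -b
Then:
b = 0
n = 0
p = 0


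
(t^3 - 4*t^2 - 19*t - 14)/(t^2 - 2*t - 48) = (-t^3 + 4*t^2 + 19*t + 14)/(-t^2 + 2*t + 48)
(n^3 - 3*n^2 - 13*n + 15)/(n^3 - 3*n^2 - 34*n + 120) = (n^2 + 2*n - 3)/(n^2 + 2*n - 24)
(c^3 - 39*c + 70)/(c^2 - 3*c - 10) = (c^2 + 5*c - 14)/(c + 2)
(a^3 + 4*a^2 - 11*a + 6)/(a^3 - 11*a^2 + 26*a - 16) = (a^2 + 5*a - 6)/(a^2 - 10*a + 16)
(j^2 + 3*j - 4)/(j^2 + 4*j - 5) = (j + 4)/(j + 5)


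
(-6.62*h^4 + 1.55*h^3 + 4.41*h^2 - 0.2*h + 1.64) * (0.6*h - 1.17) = -3.972*h^5 + 8.6754*h^4 + 0.8325*h^3 - 5.2797*h^2 + 1.218*h - 1.9188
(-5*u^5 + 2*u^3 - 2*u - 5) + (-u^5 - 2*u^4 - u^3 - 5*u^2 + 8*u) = -6*u^5 - 2*u^4 + u^3 - 5*u^2 + 6*u - 5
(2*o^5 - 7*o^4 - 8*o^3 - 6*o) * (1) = 2*o^5 - 7*o^4 - 8*o^3 - 6*o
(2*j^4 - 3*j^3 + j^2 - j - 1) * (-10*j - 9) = -20*j^5 + 12*j^4 + 17*j^3 + j^2 + 19*j + 9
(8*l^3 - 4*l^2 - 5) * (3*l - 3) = 24*l^4 - 36*l^3 + 12*l^2 - 15*l + 15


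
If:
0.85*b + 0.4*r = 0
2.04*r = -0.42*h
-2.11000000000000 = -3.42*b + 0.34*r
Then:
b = 0.51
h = 5.26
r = -1.08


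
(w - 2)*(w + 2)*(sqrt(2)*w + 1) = sqrt(2)*w^3 + w^2 - 4*sqrt(2)*w - 4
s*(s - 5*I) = s^2 - 5*I*s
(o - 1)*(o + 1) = o^2 - 1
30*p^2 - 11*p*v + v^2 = (-6*p + v)*(-5*p + v)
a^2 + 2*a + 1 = (a + 1)^2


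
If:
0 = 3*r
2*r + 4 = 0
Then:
No Solution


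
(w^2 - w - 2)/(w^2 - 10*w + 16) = (w + 1)/(w - 8)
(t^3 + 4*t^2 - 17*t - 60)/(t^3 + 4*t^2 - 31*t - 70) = (t^3 + 4*t^2 - 17*t - 60)/(t^3 + 4*t^2 - 31*t - 70)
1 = 1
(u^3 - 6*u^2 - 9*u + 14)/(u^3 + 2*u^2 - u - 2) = (u - 7)/(u + 1)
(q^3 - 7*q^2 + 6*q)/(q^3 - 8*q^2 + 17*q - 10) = q*(q - 6)/(q^2 - 7*q + 10)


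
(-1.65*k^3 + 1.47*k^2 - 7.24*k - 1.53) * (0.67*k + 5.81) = -1.1055*k^4 - 8.6016*k^3 + 3.6899*k^2 - 43.0895*k - 8.8893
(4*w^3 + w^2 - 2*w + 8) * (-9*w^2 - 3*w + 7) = -36*w^5 - 21*w^4 + 43*w^3 - 59*w^2 - 38*w + 56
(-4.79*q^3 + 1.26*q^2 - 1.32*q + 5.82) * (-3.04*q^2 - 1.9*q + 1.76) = 14.5616*q^5 + 5.2706*q^4 - 6.8116*q^3 - 12.9672*q^2 - 13.3812*q + 10.2432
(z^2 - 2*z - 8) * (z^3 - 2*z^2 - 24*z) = z^5 - 4*z^4 - 28*z^3 + 64*z^2 + 192*z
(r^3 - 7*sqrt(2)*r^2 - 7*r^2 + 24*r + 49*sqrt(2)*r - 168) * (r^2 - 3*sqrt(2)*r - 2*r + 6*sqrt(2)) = r^5 - 10*sqrt(2)*r^4 - 9*r^4 + 80*r^3 + 90*sqrt(2)*r^3 - 594*r^2 - 212*sqrt(2)*r^2 + 648*sqrt(2)*r + 924*r - 1008*sqrt(2)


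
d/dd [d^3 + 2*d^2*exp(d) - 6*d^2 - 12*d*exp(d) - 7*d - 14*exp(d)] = 2*d^2*exp(d) + 3*d^2 - 8*d*exp(d) - 12*d - 26*exp(d) - 7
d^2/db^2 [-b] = 0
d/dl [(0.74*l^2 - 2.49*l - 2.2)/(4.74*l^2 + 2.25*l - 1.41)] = (13.4676*l^2 + 18.7692*l + 8.4609)/(22.4676*l^4 + 21.33*l^3 - 8.3043*l^2 - 6.345*l + 1.9881)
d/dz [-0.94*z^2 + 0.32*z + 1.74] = 0.32 - 1.88*z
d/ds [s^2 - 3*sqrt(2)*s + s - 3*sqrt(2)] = 2*s - 3*sqrt(2) + 1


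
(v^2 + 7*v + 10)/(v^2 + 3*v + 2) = (v + 5)/(v + 1)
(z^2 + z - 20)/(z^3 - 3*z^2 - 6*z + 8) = (z + 5)/(z^2 + z - 2)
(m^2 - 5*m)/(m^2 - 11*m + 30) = m/(m - 6)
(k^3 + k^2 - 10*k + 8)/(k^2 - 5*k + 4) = (k^2 + 2*k - 8)/(k - 4)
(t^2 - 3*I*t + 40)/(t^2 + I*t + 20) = (t - 8*I)/(t - 4*I)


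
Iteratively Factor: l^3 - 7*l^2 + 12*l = (l - 4)*(l^2 - 3*l) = (l - 4)*(l - 3)*(l)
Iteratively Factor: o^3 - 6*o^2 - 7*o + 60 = (o - 5)*(o^2 - o - 12) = (o - 5)*(o - 4)*(o + 3)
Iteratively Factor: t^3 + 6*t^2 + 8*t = (t + 4)*(t^2 + 2*t) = t*(t + 4)*(t + 2)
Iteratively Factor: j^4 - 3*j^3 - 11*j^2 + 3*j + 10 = (j + 2)*(j^3 - 5*j^2 - j + 5) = (j + 1)*(j + 2)*(j^2 - 6*j + 5) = (j - 1)*(j + 1)*(j + 2)*(j - 5)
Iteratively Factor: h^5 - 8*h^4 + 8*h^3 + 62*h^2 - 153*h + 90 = (h - 3)*(h^4 - 5*h^3 - 7*h^2 + 41*h - 30) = (h - 3)*(h - 1)*(h^3 - 4*h^2 - 11*h + 30) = (h - 3)*(h - 1)*(h + 3)*(h^2 - 7*h + 10) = (h - 5)*(h - 3)*(h - 1)*(h + 3)*(h - 2)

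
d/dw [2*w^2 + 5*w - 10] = 4*w + 5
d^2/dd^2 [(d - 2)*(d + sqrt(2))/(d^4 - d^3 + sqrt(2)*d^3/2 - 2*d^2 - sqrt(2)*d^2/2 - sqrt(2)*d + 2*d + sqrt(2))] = 4*(6*d^8 - 30*d^7 + 15*sqrt(2)*d^7 - 73*sqrt(2)*d^6 + 55*d^6 - 96*d^5 + 87*sqrt(2)*d^5 - 9*sqrt(2)*d^4 + 114*d^4 - 30*d^3 + 3*sqrt(2)*d^3 - 42*sqrt(2)*d^2 + 6*d^2 - 36*d + 30*sqrt(2)*d - 16*sqrt(2) + 4)/(4*d^12 - 12*d^11 + 6*sqrt(2)*d^11 - 18*sqrt(2)*d^10 - 6*d^10 - 17*sqrt(2)*d^9 + 50*d^9 - 42*d^8 + 99*sqrt(2)*d^8 - 39*sqrt(2)*d^7 - 18*d^7 - 163*sqrt(2)*d^6 + 76*d^6 - 132*d^5 + 162*sqrt(2)*d^5 + 42*sqrt(2)*d^4 + 72*d^4 - 116*sqrt(2)*d^3 + 104*d^3 - 144*d^2 + 60*sqrt(2)*d^2 - 24*sqrt(2)*d + 48*d + 8*sqrt(2))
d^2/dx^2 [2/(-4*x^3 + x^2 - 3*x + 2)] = 4*((12*x - 1)*(4*x^3 - x^2 + 3*x - 2) - (12*x^2 - 2*x + 3)^2)/(4*x^3 - x^2 + 3*x - 2)^3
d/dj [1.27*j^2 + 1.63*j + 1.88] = 2.54*j + 1.63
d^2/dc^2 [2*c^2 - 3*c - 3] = 4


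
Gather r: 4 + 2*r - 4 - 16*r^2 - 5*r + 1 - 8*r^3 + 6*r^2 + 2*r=-8*r^3 - 10*r^2 - r + 1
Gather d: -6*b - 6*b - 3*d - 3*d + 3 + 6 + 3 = -12*b - 6*d + 12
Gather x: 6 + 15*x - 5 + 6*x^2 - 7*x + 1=6*x^2 + 8*x + 2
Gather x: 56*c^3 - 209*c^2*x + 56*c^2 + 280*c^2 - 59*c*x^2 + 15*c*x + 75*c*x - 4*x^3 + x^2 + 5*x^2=56*c^3 + 336*c^2 - 4*x^3 + x^2*(6 - 59*c) + x*(-209*c^2 + 90*c)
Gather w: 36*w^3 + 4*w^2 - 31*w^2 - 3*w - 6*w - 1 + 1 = 36*w^3 - 27*w^2 - 9*w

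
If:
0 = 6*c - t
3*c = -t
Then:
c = 0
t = 0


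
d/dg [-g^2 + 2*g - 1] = 2 - 2*g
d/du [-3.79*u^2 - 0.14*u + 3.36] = -7.58*u - 0.14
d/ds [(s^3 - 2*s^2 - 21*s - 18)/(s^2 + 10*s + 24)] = (s^4 + 20*s^3 + 73*s^2 - 60*s - 324)/(s^4 + 20*s^3 + 148*s^2 + 480*s + 576)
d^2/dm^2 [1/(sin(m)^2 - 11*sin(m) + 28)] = (-4*sin(m)^4 + 33*sin(m)^3 - 3*sin(m)^2 - 374*sin(m) + 186)/(sin(m)^2 - 11*sin(m) + 28)^3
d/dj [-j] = -1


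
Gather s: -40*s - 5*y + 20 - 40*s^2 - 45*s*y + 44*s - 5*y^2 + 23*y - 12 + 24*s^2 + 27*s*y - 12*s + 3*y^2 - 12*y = -16*s^2 + s*(-18*y - 8) - 2*y^2 + 6*y + 8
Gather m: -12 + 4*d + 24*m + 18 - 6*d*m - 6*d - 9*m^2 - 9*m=-2*d - 9*m^2 + m*(15 - 6*d) + 6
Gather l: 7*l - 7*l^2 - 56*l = -7*l^2 - 49*l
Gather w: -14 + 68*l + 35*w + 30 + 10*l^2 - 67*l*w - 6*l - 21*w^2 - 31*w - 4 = 10*l^2 + 62*l - 21*w^2 + w*(4 - 67*l) + 12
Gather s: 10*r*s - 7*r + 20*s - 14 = -7*r + s*(10*r + 20) - 14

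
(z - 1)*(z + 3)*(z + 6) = z^3 + 8*z^2 + 9*z - 18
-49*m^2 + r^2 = (-7*m + r)*(7*m + r)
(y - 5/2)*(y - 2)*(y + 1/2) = y^3 - 4*y^2 + 11*y/4 + 5/2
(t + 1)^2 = t^2 + 2*t + 1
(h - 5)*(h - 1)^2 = h^3 - 7*h^2 + 11*h - 5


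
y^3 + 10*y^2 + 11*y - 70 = (y - 2)*(y + 5)*(y + 7)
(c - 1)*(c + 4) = c^2 + 3*c - 4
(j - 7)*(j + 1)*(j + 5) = j^3 - j^2 - 37*j - 35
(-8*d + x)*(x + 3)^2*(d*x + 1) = -8*d^2*x^3 - 48*d^2*x^2 - 72*d^2*x + d*x^4 + 6*d*x^3 + d*x^2 - 48*d*x - 72*d + x^3 + 6*x^2 + 9*x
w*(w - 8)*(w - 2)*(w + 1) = w^4 - 9*w^3 + 6*w^2 + 16*w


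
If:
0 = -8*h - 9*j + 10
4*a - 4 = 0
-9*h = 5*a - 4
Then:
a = 1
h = -1/9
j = 98/81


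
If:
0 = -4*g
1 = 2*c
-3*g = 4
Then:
No Solution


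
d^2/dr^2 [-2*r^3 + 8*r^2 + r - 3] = 16 - 12*r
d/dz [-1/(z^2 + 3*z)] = (2*z + 3)/(z^2*(z + 3)^2)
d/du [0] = 0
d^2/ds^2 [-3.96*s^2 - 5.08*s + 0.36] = -7.92000000000000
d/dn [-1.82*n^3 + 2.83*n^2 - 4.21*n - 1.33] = -5.46*n^2 + 5.66*n - 4.21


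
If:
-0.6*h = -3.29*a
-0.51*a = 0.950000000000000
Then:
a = -1.86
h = -10.21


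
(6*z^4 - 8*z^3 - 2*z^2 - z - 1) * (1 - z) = -6*z^5 + 14*z^4 - 6*z^3 - z^2 - 1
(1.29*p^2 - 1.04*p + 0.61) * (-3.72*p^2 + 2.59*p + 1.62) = -4.7988*p^4 + 7.2099*p^3 - 2.873*p^2 - 0.1049*p + 0.9882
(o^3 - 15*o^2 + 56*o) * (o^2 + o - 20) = o^5 - 14*o^4 + 21*o^3 + 356*o^2 - 1120*o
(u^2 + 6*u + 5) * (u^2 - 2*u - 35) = u^4 + 4*u^3 - 42*u^2 - 220*u - 175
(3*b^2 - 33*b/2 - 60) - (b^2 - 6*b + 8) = 2*b^2 - 21*b/2 - 68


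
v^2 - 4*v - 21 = (v - 7)*(v + 3)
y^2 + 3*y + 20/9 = (y + 4/3)*(y + 5/3)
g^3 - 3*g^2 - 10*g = g*(g - 5)*(g + 2)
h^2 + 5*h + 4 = (h + 1)*(h + 4)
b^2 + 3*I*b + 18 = (b - 3*I)*(b + 6*I)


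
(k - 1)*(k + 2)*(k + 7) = k^3 + 8*k^2 + 5*k - 14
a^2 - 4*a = a*(a - 4)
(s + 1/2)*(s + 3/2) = s^2 + 2*s + 3/4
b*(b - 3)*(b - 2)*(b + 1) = b^4 - 4*b^3 + b^2 + 6*b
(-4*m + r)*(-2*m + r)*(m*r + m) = 8*m^3*r + 8*m^3 - 6*m^2*r^2 - 6*m^2*r + m*r^3 + m*r^2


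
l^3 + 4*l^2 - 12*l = l*(l - 2)*(l + 6)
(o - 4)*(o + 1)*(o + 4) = o^3 + o^2 - 16*o - 16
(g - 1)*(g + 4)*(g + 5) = g^3 + 8*g^2 + 11*g - 20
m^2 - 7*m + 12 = (m - 4)*(m - 3)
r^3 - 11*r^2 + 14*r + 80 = (r - 8)*(r - 5)*(r + 2)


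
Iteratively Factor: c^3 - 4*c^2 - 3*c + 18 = (c + 2)*(c^2 - 6*c + 9) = (c - 3)*(c + 2)*(c - 3)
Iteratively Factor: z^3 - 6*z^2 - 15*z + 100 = (z - 5)*(z^2 - z - 20) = (z - 5)^2*(z + 4)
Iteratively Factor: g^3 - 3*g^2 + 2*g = (g - 2)*(g^2 - g) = (g - 2)*(g - 1)*(g)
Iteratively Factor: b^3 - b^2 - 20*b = (b + 4)*(b^2 - 5*b) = (b - 5)*(b + 4)*(b)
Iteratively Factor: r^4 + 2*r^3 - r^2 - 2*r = (r + 2)*(r^3 - r) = (r - 1)*(r + 2)*(r^2 + r) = r*(r - 1)*(r + 2)*(r + 1)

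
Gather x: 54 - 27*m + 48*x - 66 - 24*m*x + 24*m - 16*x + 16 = -3*m + x*(32 - 24*m) + 4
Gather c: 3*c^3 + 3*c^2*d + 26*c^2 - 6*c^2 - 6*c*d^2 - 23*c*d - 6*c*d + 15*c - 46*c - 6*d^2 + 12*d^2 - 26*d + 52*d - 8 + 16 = 3*c^3 + c^2*(3*d + 20) + c*(-6*d^2 - 29*d - 31) + 6*d^2 + 26*d + 8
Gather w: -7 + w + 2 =w - 5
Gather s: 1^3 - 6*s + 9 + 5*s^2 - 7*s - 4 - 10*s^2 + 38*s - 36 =-5*s^2 + 25*s - 30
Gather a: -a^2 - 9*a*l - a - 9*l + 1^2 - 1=-a^2 + a*(-9*l - 1) - 9*l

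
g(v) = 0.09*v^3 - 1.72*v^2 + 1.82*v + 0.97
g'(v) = 0.27*v^2 - 3.44*v + 1.82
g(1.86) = -1.02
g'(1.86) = -3.64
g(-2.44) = -15.02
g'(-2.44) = 11.82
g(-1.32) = -4.64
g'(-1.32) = 6.83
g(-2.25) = -12.86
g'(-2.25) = 10.93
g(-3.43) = -29.14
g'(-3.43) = 16.80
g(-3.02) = -22.69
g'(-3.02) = 14.67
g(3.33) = -8.72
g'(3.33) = -6.64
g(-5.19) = -67.39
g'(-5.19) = 26.95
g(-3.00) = -22.40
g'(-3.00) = 14.57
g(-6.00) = -91.31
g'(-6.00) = 32.18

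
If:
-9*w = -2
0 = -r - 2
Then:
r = -2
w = 2/9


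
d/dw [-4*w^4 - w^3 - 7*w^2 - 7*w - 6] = -16*w^3 - 3*w^2 - 14*w - 7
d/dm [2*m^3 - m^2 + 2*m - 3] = 6*m^2 - 2*m + 2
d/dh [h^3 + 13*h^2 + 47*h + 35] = 3*h^2 + 26*h + 47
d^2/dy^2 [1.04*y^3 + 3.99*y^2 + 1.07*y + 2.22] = 6.24*y + 7.98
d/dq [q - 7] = 1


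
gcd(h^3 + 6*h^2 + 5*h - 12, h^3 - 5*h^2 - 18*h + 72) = h + 4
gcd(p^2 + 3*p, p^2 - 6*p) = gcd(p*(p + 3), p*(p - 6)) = p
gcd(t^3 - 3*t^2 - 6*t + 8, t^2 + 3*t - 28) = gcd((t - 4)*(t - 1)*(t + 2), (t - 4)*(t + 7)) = t - 4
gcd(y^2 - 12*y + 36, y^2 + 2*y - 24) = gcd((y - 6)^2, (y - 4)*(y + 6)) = 1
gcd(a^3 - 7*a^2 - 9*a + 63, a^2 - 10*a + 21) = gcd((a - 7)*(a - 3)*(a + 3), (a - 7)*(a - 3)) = a^2 - 10*a + 21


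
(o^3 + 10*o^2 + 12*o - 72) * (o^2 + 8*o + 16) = o^5 + 18*o^4 + 108*o^3 + 184*o^2 - 384*o - 1152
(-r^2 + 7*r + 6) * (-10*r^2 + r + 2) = 10*r^4 - 71*r^3 - 55*r^2 + 20*r + 12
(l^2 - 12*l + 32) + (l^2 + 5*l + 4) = 2*l^2 - 7*l + 36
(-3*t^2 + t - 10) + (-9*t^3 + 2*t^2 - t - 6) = -9*t^3 - t^2 - 16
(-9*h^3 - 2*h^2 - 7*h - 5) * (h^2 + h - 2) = -9*h^5 - 11*h^4 + 9*h^3 - 8*h^2 + 9*h + 10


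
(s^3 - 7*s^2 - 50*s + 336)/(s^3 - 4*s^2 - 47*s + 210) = (s - 8)/(s - 5)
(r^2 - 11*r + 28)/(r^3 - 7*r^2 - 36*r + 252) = (r - 4)/(r^2 - 36)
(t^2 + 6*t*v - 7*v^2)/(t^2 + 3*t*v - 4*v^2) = (t + 7*v)/(t + 4*v)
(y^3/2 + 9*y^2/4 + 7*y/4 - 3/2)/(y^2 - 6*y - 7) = (-2*y^3 - 9*y^2 - 7*y + 6)/(4*(-y^2 + 6*y + 7))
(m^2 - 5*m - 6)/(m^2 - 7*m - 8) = (m - 6)/(m - 8)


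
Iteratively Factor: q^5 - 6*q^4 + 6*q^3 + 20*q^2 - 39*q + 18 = (q - 1)*(q^4 - 5*q^3 + q^2 + 21*q - 18) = (q - 3)*(q - 1)*(q^3 - 2*q^2 - 5*q + 6) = (q - 3)*(q - 1)*(q + 2)*(q^2 - 4*q + 3) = (q - 3)^2*(q - 1)*(q + 2)*(q - 1)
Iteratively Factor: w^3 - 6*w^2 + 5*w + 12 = (w - 3)*(w^2 - 3*w - 4) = (w - 3)*(w + 1)*(w - 4)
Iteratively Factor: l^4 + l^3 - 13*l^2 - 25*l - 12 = (l - 4)*(l^3 + 5*l^2 + 7*l + 3) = (l - 4)*(l + 1)*(l^2 + 4*l + 3) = (l - 4)*(l + 1)*(l + 3)*(l + 1)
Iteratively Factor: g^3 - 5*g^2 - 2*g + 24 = (g - 4)*(g^2 - g - 6) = (g - 4)*(g - 3)*(g + 2)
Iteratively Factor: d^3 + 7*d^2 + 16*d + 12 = (d + 2)*(d^2 + 5*d + 6) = (d + 2)*(d + 3)*(d + 2)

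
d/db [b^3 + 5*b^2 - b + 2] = 3*b^2 + 10*b - 1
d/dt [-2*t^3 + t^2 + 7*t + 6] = -6*t^2 + 2*t + 7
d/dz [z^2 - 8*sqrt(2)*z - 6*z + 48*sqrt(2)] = 2*z - 8*sqrt(2) - 6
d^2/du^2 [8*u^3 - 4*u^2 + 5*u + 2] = 48*u - 8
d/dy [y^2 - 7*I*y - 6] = 2*y - 7*I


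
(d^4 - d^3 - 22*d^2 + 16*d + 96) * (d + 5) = d^5 + 4*d^4 - 27*d^3 - 94*d^2 + 176*d + 480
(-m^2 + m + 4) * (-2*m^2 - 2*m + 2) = 2*m^4 - 12*m^2 - 6*m + 8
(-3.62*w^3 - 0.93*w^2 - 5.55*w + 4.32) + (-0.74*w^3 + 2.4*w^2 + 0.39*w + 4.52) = -4.36*w^3 + 1.47*w^2 - 5.16*w + 8.84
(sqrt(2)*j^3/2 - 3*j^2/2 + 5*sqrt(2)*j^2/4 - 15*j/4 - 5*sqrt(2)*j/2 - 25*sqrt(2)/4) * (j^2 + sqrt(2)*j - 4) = sqrt(2)*j^5/2 - j^4/2 + 5*sqrt(2)*j^4/4 - 6*sqrt(2)*j^3 - 5*j^3/4 - 15*sqrt(2)*j^2 + j^2 + 5*j/2 + 10*sqrt(2)*j + 25*sqrt(2)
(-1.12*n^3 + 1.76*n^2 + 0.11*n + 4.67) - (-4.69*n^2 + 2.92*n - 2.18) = -1.12*n^3 + 6.45*n^2 - 2.81*n + 6.85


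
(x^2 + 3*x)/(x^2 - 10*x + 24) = x*(x + 3)/(x^2 - 10*x + 24)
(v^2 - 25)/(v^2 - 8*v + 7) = (v^2 - 25)/(v^2 - 8*v + 7)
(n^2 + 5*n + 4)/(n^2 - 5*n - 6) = (n + 4)/(n - 6)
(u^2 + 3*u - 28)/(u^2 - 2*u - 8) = (u + 7)/(u + 2)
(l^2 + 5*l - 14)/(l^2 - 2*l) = (l + 7)/l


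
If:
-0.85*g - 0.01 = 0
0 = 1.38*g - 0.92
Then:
No Solution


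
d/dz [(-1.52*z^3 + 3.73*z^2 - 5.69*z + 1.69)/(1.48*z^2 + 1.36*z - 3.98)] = (-2.2496*z^4 - 4.1344*z^3 + 31.6428*z^2 - 34.6932*z + 20.3478)/(2.1904*z^4 + 4.0256*z^3 - 9.9312*z^2 - 10.8256*z + 15.8404)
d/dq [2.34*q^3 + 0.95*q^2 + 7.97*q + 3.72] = 7.02*q^2 + 1.9*q + 7.97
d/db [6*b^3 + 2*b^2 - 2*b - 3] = 18*b^2 + 4*b - 2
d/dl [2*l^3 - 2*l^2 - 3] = 2*l*(3*l - 2)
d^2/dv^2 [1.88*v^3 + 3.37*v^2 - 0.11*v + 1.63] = 11.28*v + 6.74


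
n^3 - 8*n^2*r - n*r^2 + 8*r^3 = (n - 8*r)*(n - r)*(n + r)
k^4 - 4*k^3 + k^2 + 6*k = k*(k - 3)*(k - 2)*(k + 1)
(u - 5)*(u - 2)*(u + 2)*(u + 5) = u^4 - 29*u^2 + 100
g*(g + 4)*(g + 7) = g^3 + 11*g^2 + 28*g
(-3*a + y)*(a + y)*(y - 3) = -3*a^2*y + 9*a^2 - 2*a*y^2 + 6*a*y + y^3 - 3*y^2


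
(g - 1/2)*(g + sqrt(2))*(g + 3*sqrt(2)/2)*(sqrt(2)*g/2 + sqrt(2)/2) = sqrt(2)*g^4/2 + sqrt(2)*g^3/4 + 5*g^3/2 + 5*g^2/4 + 5*sqrt(2)*g^2/4 - 5*g/4 + 3*sqrt(2)*g/4 - 3*sqrt(2)/4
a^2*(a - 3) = a^3 - 3*a^2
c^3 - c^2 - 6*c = c*(c - 3)*(c + 2)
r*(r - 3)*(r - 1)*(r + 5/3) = r^4 - 7*r^3/3 - 11*r^2/3 + 5*r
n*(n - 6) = n^2 - 6*n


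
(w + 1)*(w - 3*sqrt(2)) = w^2 - 3*sqrt(2)*w + w - 3*sqrt(2)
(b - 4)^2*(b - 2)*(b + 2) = b^4 - 8*b^3 + 12*b^2 + 32*b - 64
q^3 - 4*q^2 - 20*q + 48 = (q - 6)*(q - 2)*(q + 4)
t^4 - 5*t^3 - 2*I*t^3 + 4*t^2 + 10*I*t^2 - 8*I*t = t*(t - 4)*(t - 1)*(t - 2*I)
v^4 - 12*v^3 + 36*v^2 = v^2*(v - 6)^2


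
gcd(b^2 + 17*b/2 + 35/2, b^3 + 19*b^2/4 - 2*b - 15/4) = b + 5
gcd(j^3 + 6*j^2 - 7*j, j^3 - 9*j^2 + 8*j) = j^2 - j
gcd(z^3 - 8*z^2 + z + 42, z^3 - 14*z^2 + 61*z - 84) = z^2 - 10*z + 21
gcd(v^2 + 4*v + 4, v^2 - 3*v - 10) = v + 2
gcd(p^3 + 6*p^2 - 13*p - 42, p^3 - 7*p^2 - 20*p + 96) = p - 3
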